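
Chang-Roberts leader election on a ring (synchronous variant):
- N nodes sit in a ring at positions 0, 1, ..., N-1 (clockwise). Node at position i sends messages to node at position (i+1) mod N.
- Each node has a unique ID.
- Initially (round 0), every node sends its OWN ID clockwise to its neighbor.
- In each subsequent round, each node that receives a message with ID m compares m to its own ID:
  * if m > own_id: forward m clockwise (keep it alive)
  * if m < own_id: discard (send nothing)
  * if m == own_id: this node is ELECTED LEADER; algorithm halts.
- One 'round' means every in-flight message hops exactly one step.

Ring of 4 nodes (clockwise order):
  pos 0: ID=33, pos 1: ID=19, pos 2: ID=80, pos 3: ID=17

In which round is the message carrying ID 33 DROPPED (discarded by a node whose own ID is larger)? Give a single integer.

Answer: 2

Derivation:
Round 1: pos1(id19) recv 33: fwd; pos2(id80) recv 19: drop; pos3(id17) recv 80: fwd; pos0(id33) recv 17: drop
Round 2: pos2(id80) recv 33: drop; pos0(id33) recv 80: fwd
Round 3: pos1(id19) recv 80: fwd
Round 4: pos2(id80) recv 80: ELECTED
Message ID 33 originates at pos 0; dropped at pos 2 in round 2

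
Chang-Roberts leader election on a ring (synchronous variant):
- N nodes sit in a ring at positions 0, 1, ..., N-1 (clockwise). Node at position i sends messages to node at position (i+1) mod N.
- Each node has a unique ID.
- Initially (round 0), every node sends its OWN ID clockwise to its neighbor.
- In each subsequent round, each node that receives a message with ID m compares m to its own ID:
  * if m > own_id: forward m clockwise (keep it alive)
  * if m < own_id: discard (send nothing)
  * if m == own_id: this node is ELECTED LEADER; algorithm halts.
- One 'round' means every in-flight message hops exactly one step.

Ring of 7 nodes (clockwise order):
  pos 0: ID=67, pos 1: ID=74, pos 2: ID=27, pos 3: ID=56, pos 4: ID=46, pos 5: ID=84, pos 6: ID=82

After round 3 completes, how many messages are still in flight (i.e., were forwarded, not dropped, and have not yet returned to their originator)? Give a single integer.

Answer: 3

Derivation:
Round 1: pos1(id74) recv 67: drop; pos2(id27) recv 74: fwd; pos3(id56) recv 27: drop; pos4(id46) recv 56: fwd; pos5(id84) recv 46: drop; pos6(id82) recv 84: fwd; pos0(id67) recv 82: fwd
Round 2: pos3(id56) recv 74: fwd; pos5(id84) recv 56: drop; pos0(id67) recv 84: fwd; pos1(id74) recv 82: fwd
Round 3: pos4(id46) recv 74: fwd; pos1(id74) recv 84: fwd; pos2(id27) recv 82: fwd
After round 3: 3 messages still in flight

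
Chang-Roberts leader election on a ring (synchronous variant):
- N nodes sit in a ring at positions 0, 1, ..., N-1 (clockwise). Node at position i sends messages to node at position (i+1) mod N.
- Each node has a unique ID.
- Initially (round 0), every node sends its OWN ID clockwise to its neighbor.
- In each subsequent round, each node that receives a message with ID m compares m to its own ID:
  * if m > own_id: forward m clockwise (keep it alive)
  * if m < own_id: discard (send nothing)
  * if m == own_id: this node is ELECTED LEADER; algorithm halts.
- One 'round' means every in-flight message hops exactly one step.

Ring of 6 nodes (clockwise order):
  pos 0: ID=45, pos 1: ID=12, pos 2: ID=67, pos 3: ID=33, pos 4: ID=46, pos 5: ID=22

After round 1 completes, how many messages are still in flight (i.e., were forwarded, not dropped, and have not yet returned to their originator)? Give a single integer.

Round 1: pos1(id12) recv 45: fwd; pos2(id67) recv 12: drop; pos3(id33) recv 67: fwd; pos4(id46) recv 33: drop; pos5(id22) recv 46: fwd; pos0(id45) recv 22: drop
After round 1: 3 messages still in flight

Answer: 3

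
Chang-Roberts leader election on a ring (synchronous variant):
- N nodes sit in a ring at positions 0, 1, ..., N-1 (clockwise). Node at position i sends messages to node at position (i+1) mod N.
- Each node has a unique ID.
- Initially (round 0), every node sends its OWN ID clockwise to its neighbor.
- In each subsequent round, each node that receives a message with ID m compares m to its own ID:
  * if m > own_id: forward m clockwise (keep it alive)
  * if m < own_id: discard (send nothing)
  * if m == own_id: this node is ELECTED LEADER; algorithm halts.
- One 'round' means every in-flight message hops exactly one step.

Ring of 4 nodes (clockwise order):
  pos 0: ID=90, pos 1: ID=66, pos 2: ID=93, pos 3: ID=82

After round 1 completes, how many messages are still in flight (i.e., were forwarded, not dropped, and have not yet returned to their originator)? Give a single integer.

Answer: 2

Derivation:
Round 1: pos1(id66) recv 90: fwd; pos2(id93) recv 66: drop; pos3(id82) recv 93: fwd; pos0(id90) recv 82: drop
After round 1: 2 messages still in flight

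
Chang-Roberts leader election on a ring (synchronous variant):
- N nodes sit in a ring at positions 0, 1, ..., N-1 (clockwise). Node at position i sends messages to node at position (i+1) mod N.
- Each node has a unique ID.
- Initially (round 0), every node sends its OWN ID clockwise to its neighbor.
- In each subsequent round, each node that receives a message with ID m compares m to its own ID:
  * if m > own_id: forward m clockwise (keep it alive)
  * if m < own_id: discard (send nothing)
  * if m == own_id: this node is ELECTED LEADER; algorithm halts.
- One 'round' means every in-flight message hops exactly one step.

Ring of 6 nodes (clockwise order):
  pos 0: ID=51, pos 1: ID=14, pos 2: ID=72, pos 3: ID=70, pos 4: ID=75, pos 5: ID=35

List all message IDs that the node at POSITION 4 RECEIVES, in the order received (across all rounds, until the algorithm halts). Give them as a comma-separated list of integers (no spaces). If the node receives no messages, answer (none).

Round 1: pos1(id14) recv 51: fwd; pos2(id72) recv 14: drop; pos3(id70) recv 72: fwd; pos4(id75) recv 70: drop; pos5(id35) recv 75: fwd; pos0(id51) recv 35: drop
Round 2: pos2(id72) recv 51: drop; pos4(id75) recv 72: drop; pos0(id51) recv 75: fwd
Round 3: pos1(id14) recv 75: fwd
Round 4: pos2(id72) recv 75: fwd
Round 5: pos3(id70) recv 75: fwd
Round 6: pos4(id75) recv 75: ELECTED

Answer: 70,72,75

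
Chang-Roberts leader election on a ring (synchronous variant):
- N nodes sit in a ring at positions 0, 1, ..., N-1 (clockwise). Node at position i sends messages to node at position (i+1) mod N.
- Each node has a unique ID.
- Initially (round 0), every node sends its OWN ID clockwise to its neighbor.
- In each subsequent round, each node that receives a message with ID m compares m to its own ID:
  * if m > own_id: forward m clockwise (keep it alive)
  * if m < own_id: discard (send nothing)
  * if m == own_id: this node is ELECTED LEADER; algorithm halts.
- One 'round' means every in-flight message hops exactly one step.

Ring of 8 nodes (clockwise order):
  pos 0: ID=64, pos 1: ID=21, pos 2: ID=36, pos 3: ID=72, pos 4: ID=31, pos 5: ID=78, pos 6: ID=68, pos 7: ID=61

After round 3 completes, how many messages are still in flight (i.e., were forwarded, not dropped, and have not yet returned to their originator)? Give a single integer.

Round 1: pos1(id21) recv 64: fwd; pos2(id36) recv 21: drop; pos3(id72) recv 36: drop; pos4(id31) recv 72: fwd; pos5(id78) recv 31: drop; pos6(id68) recv 78: fwd; pos7(id61) recv 68: fwd; pos0(id64) recv 61: drop
Round 2: pos2(id36) recv 64: fwd; pos5(id78) recv 72: drop; pos7(id61) recv 78: fwd; pos0(id64) recv 68: fwd
Round 3: pos3(id72) recv 64: drop; pos0(id64) recv 78: fwd; pos1(id21) recv 68: fwd
After round 3: 2 messages still in flight

Answer: 2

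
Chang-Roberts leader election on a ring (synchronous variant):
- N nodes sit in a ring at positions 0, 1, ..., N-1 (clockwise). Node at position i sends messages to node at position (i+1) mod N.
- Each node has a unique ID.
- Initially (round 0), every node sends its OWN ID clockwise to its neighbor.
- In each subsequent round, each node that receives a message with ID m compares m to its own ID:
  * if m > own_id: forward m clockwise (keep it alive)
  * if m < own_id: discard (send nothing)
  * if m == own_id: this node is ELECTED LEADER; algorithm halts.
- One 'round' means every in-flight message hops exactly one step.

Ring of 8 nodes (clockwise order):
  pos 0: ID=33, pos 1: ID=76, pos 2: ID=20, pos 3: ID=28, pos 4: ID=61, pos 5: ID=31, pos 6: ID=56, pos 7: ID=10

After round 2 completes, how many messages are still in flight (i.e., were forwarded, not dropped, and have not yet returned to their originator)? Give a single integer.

Round 1: pos1(id76) recv 33: drop; pos2(id20) recv 76: fwd; pos3(id28) recv 20: drop; pos4(id61) recv 28: drop; pos5(id31) recv 61: fwd; pos6(id56) recv 31: drop; pos7(id10) recv 56: fwd; pos0(id33) recv 10: drop
Round 2: pos3(id28) recv 76: fwd; pos6(id56) recv 61: fwd; pos0(id33) recv 56: fwd
After round 2: 3 messages still in flight

Answer: 3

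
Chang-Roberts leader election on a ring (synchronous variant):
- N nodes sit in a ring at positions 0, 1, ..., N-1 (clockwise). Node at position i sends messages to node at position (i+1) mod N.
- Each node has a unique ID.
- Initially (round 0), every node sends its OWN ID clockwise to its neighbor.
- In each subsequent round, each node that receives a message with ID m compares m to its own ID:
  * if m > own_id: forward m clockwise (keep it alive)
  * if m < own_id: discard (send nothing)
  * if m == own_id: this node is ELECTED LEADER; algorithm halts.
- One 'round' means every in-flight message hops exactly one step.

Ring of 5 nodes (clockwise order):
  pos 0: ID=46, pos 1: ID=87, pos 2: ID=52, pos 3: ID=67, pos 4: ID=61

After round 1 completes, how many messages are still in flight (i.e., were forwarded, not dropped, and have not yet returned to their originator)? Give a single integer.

Round 1: pos1(id87) recv 46: drop; pos2(id52) recv 87: fwd; pos3(id67) recv 52: drop; pos4(id61) recv 67: fwd; pos0(id46) recv 61: fwd
After round 1: 3 messages still in flight

Answer: 3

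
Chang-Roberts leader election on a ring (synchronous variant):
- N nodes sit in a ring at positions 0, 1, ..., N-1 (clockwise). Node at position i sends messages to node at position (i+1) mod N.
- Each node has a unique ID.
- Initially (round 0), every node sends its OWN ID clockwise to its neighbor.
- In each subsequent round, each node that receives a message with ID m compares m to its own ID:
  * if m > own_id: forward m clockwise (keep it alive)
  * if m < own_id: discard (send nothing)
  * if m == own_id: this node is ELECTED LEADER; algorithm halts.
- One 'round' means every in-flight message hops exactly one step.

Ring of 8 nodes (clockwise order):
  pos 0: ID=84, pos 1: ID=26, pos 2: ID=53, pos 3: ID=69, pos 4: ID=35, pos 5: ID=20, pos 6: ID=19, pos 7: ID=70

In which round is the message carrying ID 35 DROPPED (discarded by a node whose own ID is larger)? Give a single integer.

Round 1: pos1(id26) recv 84: fwd; pos2(id53) recv 26: drop; pos3(id69) recv 53: drop; pos4(id35) recv 69: fwd; pos5(id20) recv 35: fwd; pos6(id19) recv 20: fwd; pos7(id70) recv 19: drop; pos0(id84) recv 70: drop
Round 2: pos2(id53) recv 84: fwd; pos5(id20) recv 69: fwd; pos6(id19) recv 35: fwd; pos7(id70) recv 20: drop
Round 3: pos3(id69) recv 84: fwd; pos6(id19) recv 69: fwd; pos7(id70) recv 35: drop
Round 4: pos4(id35) recv 84: fwd; pos7(id70) recv 69: drop
Round 5: pos5(id20) recv 84: fwd
Round 6: pos6(id19) recv 84: fwd
Round 7: pos7(id70) recv 84: fwd
Round 8: pos0(id84) recv 84: ELECTED
Message ID 35 originates at pos 4; dropped at pos 7 in round 3

Answer: 3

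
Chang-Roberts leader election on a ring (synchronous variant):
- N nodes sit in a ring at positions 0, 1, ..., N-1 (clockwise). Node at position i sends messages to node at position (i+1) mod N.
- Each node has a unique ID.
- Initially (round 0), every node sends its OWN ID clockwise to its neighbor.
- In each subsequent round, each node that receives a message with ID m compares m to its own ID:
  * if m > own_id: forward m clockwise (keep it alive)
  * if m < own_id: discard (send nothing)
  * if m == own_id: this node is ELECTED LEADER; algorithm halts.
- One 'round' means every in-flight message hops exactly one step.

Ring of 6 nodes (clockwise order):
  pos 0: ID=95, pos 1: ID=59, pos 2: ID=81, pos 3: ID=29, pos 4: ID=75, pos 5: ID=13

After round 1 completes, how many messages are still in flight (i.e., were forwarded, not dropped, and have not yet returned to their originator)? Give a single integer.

Answer: 3

Derivation:
Round 1: pos1(id59) recv 95: fwd; pos2(id81) recv 59: drop; pos3(id29) recv 81: fwd; pos4(id75) recv 29: drop; pos5(id13) recv 75: fwd; pos0(id95) recv 13: drop
After round 1: 3 messages still in flight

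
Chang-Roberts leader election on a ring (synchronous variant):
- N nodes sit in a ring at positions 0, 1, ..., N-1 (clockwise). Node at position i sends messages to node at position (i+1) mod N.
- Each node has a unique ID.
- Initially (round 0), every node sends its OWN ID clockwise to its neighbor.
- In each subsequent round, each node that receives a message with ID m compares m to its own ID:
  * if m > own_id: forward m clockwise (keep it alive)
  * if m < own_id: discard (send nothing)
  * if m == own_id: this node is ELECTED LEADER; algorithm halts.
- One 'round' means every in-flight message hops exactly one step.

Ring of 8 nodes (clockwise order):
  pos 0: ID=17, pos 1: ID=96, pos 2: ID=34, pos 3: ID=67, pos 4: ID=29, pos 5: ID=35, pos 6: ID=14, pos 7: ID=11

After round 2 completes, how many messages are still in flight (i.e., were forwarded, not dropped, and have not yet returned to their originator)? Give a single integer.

Answer: 3

Derivation:
Round 1: pos1(id96) recv 17: drop; pos2(id34) recv 96: fwd; pos3(id67) recv 34: drop; pos4(id29) recv 67: fwd; pos5(id35) recv 29: drop; pos6(id14) recv 35: fwd; pos7(id11) recv 14: fwd; pos0(id17) recv 11: drop
Round 2: pos3(id67) recv 96: fwd; pos5(id35) recv 67: fwd; pos7(id11) recv 35: fwd; pos0(id17) recv 14: drop
After round 2: 3 messages still in flight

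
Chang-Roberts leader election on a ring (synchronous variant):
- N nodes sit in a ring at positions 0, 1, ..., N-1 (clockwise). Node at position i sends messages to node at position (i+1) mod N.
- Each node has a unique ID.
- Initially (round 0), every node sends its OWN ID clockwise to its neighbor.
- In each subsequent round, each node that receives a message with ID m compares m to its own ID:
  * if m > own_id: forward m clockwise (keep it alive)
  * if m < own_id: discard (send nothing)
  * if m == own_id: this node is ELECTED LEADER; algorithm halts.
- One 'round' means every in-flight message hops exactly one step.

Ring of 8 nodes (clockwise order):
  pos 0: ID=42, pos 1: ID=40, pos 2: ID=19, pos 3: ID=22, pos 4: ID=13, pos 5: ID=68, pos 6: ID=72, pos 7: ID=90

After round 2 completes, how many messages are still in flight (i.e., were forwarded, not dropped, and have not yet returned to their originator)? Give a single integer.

Round 1: pos1(id40) recv 42: fwd; pos2(id19) recv 40: fwd; pos3(id22) recv 19: drop; pos4(id13) recv 22: fwd; pos5(id68) recv 13: drop; pos6(id72) recv 68: drop; pos7(id90) recv 72: drop; pos0(id42) recv 90: fwd
Round 2: pos2(id19) recv 42: fwd; pos3(id22) recv 40: fwd; pos5(id68) recv 22: drop; pos1(id40) recv 90: fwd
After round 2: 3 messages still in flight

Answer: 3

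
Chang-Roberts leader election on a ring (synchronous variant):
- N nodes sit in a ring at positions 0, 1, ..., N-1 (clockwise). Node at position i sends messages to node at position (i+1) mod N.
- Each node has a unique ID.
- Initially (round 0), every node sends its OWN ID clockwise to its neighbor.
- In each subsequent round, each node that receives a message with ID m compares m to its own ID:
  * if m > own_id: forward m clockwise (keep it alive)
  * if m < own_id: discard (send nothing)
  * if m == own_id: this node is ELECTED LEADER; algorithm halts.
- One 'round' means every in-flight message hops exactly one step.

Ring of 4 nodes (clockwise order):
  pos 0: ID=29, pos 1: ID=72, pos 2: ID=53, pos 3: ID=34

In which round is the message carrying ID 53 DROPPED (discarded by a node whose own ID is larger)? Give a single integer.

Answer: 3

Derivation:
Round 1: pos1(id72) recv 29: drop; pos2(id53) recv 72: fwd; pos3(id34) recv 53: fwd; pos0(id29) recv 34: fwd
Round 2: pos3(id34) recv 72: fwd; pos0(id29) recv 53: fwd; pos1(id72) recv 34: drop
Round 3: pos0(id29) recv 72: fwd; pos1(id72) recv 53: drop
Round 4: pos1(id72) recv 72: ELECTED
Message ID 53 originates at pos 2; dropped at pos 1 in round 3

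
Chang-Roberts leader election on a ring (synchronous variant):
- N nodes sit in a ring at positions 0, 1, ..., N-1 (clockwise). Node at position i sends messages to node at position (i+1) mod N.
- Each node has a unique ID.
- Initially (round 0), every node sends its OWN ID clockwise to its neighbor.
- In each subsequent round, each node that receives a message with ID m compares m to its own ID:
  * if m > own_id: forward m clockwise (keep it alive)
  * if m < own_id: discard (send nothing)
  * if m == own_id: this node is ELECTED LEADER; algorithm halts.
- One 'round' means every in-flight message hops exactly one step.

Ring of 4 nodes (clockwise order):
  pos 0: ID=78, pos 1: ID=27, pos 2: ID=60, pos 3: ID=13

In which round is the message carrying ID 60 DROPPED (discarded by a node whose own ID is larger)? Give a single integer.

Round 1: pos1(id27) recv 78: fwd; pos2(id60) recv 27: drop; pos3(id13) recv 60: fwd; pos0(id78) recv 13: drop
Round 2: pos2(id60) recv 78: fwd; pos0(id78) recv 60: drop
Round 3: pos3(id13) recv 78: fwd
Round 4: pos0(id78) recv 78: ELECTED
Message ID 60 originates at pos 2; dropped at pos 0 in round 2

Answer: 2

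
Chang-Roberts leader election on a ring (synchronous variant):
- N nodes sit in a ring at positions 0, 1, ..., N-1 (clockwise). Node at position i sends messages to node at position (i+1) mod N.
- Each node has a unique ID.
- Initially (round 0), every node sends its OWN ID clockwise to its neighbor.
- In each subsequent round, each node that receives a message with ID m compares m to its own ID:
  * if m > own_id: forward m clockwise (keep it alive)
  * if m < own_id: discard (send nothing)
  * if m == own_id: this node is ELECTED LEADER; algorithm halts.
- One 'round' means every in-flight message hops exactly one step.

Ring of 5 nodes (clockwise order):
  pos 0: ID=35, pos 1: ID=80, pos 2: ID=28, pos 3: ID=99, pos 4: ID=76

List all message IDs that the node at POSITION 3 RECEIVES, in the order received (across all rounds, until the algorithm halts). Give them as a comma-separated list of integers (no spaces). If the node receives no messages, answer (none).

Round 1: pos1(id80) recv 35: drop; pos2(id28) recv 80: fwd; pos3(id99) recv 28: drop; pos4(id76) recv 99: fwd; pos0(id35) recv 76: fwd
Round 2: pos3(id99) recv 80: drop; pos0(id35) recv 99: fwd; pos1(id80) recv 76: drop
Round 3: pos1(id80) recv 99: fwd
Round 4: pos2(id28) recv 99: fwd
Round 5: pos3(id99) recv 99: ELECTED

Answer: 28,80,99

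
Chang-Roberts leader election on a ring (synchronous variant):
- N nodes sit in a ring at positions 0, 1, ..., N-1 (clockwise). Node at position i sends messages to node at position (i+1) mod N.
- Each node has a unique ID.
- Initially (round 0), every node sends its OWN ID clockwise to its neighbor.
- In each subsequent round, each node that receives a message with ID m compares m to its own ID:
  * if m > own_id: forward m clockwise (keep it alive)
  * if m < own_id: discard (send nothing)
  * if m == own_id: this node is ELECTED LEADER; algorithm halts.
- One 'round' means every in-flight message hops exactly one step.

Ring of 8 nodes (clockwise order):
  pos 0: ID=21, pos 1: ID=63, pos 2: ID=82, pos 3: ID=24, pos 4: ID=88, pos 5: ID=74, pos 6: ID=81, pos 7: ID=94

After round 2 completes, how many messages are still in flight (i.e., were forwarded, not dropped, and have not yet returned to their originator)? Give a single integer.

Round 1: pos1(id63) recv 21: drop; pos2(id82) recv 63: drop; pos3(id24) recv 82: fwd; pos4(id88) recv 24: drop; pos5(id74) recv 88: fwd; pos6(id81) recv 74: drop; pos7(id94) recv 81: drop; pos0(id21) recv 94: fwd
Round 2: pos4(id88) recv 82: drop; pos6(id81) recv 88: fwd; pos1(id63) recv 94: fwd
After round 2: 2 messages still in flight

Answer: 2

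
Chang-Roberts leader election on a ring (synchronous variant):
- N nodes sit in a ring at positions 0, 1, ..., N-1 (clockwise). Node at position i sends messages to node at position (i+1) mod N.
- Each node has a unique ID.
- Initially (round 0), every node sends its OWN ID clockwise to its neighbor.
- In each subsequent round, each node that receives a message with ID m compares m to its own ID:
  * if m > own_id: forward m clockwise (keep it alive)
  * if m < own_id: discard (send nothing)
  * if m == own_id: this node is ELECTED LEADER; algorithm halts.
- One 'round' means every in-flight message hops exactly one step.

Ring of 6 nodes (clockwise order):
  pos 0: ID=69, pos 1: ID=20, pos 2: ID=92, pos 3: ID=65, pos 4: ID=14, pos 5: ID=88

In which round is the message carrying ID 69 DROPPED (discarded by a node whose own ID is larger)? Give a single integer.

Round 1: pos1(id20) recv 69: fwd; pos2(id92) recv 20: drop; pos3(id65) recv 92: fwd; pos4(id14) recv 65: fwd; pos5(id88) recv 14: drop; pos0(id69) recv 88: fwd
Round 2: pos2(id92) recv 69: drop; pos4(id14) recv 92: fwd; pos5(id88) recv 65: drop; pos1(id20) recv 88: fwd
Round 3: pos5(id88) recv 92: fwd; pos2(id92) recv 88: drop
Round 4: pos0(id69) recv 92: fwd
Round 5: pos1(id20) recv 92: fwd
Round 6: pos2(id92) recv 92: ELECTED
Message ID 69 originates at pos 0; dropped at pos 2 in round 2

Answer: 2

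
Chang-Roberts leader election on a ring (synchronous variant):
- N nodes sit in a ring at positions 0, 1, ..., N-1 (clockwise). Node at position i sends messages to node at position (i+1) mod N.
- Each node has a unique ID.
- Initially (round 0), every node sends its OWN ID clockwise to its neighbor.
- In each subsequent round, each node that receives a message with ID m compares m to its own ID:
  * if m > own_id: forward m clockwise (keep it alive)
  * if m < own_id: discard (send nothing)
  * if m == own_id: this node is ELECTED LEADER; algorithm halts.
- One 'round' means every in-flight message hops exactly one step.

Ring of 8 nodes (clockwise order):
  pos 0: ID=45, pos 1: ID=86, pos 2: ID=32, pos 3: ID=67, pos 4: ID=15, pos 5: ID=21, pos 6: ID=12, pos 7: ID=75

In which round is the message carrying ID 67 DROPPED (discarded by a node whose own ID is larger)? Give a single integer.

Round 1: pos1(id86) recv 45: drop; pos2(id32) recv 86: fwd; pos3(id67) recv 32: drop; pos4(id15) recv 67: fwd; pos5(id21) recv 15: drop; pos6(id12) recv 21: fwd; pos7(id75) recv 12: drop; pos0(id45) recv 75: fwd
Round 2: pos3(id67) recv 86: fwd; pos5(id21) recv 67: fwd; pos7(id75) recv 21: drop; pos1(id86) recv 75: drop
Round 3: pos4(id15) recv 86: fwd; pos6(id12) recv 67: fwd
Round 4: pos5(id21) recv 86: fwd; pos7(id75) recv 67: drop
Round 5: pos6(id12) recv 86: fwd
Round 6: pos7(id75) recv 86: fwd
Round 7: pos0(id45) recv 86: fwd
Round 8: pos1(id86) recv 86: ELECTED
Message ID 67 originates at pos 3; dropped at pos 7 in round 4

Answer: 4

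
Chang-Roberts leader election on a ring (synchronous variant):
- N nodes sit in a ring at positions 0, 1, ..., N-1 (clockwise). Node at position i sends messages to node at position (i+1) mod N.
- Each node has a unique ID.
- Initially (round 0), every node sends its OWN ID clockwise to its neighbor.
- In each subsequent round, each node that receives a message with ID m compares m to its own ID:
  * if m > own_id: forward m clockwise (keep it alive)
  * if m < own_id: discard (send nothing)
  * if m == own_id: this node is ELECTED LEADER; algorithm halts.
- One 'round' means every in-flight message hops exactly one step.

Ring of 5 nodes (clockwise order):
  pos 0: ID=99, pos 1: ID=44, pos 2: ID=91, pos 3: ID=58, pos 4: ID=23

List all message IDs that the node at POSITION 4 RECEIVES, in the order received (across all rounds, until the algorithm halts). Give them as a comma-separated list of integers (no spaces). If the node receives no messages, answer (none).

Answer: 58,91,99

Derivation:
Round 1: pos1(id44) recv 99: fwd; pos2(id91) recv 44: drop; pos3(id58) recv 91: fwd; pos4(id23) recv 58: fwd; pos0(id99) recv 23: drop
Round 2: pos2(id91) recv 99: fwd; pos4(id23) recv 91: fwd; pos0(id99) recv 58: drop
Round 3: pos3(id58) recv 99: fwd; pos0(id99) recv 91: drop
Round 4: pos4(id23) recv 99: fwd
Round 5: pos0(id99) recv 99: ELECTED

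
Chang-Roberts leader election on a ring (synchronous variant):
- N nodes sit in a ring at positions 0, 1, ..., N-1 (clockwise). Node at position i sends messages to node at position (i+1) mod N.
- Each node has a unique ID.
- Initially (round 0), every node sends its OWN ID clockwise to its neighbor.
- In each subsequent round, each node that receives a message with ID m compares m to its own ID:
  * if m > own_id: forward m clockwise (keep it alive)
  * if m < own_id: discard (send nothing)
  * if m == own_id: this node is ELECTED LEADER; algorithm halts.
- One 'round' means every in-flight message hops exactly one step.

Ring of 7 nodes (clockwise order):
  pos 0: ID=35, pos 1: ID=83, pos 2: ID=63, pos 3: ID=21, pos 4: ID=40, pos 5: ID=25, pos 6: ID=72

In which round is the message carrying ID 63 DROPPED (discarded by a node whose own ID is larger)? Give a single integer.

Round 1: pos1(id83) recv 35: drop; pos2(id63) recv 83: fwd; pos3(id21) recv 63: fwd; pos4(id40) recv 21: drop; pos5(id25) recv 40: fwd; pos6(id72) recv 25: drop; pos0(id35) recv 72: fwd
Round 2: pos3(id21) recv 83: fwd; pos4(id40) recv 63: fwd; pos6(id72) recv 40: drop; pos1(id83) recv 72: drop
Round 3: pos4(id40) recv 83: fwd; pos5(id25) recv 63: fwd
Round 4: pos5(id25) recv 83: fwd; pos6(id72) recv 63: drop
Round 5: pos6(id72) recv 83: fwd
Round 6: pos0(id35) recv 83: fwd
Round 7: pos1(id83) recv 83: ELECTED
Message ID 63 originates at pos 2; dropped at pos 6 in round 4

Answer: 4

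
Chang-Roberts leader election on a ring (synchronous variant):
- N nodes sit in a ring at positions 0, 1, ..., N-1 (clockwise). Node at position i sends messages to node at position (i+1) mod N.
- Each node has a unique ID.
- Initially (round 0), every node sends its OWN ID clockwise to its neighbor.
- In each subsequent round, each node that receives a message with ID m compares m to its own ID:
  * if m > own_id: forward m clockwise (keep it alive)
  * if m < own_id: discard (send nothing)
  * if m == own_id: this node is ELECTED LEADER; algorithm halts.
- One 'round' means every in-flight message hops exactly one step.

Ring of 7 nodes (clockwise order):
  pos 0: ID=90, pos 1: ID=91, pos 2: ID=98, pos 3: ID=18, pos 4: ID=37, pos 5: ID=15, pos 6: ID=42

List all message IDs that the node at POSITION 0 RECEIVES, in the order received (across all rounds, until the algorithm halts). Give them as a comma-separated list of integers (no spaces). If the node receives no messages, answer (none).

Answer: 42,98

Derivation:
Round 1: pos1(id91) recv 90: drop; pos2(id98) recv 91: drop; pos3(id18) recv 98: fwd; pos4(id37) recv 18: drop; pos5(id15) recv 37: fwd; pos6(id42) recv 15: drop; pos0(id90) recv 42: drop
Round 2: pos4(id37) recv 98: fwd; pos6(id42) recv 37: drop
Round 3: pos5(id15) recv 98: fwd
Round 4: pos6(id42) recv 98: fwd
Round 5: pos0(id90) recv 98: fwd
Round 6: pos1(id91) recv 98: fwd
Round 7: pos2(id98) recv 98: ELECTED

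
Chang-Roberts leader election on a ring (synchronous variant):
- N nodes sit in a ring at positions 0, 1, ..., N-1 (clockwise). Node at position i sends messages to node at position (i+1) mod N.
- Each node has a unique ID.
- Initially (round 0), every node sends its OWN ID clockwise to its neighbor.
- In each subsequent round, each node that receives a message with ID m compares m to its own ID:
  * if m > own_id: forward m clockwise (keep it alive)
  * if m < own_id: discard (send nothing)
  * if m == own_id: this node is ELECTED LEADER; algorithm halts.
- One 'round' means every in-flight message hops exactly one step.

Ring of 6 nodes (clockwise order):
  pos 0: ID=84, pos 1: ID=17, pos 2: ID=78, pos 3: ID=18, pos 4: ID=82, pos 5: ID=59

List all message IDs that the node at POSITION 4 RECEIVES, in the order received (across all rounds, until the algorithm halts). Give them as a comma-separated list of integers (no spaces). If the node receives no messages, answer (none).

Answer: 18,78,84

Derivation:
Round 1: pos1(id17) recv 84: fwd; pos2(id78) recv 17: drop; pos3(id18) recv 78: fwd; pos4(id82) recv 18: drop; pos5(id59) recv 82: fwd; pos0(id84) recv 59: drop
Round 2: pos2(id78) recv 84: fwd; pos4(id82) recv 78: drop; pos0(id84) recv 82: drop
Round 3: pos3(id18) recv 84: fwd
Round 4: pos4(id82) recv 84: fwd
Round 5: pos5(id59) recv 84: fwd
Round 6: pos0(id84) recv 84: ELECTED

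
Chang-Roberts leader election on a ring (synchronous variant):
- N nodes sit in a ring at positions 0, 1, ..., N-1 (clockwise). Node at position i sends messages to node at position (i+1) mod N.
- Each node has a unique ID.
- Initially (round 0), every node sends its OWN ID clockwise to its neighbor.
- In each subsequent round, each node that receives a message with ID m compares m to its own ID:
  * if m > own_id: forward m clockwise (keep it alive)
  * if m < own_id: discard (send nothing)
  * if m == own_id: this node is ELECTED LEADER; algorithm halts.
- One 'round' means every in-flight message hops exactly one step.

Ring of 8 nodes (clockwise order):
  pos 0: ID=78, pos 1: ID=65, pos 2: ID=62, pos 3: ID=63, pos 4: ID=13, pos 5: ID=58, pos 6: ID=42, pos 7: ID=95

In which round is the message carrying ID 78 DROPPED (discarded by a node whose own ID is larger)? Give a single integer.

Round 1: pos1(id65) recv 78: fwd; pos2(id62) recv 65: fwd; pos3(id63) recv 62: drop; pos4(id13) recv 63: fwd; pos5(id58) recv 13: drop; pos6(id42) recv 58: fwd; pos7(id95) recv 42: drop; pos0(id78) recv 95: fwd
Round 2: pos2(id62) recv 78: fwd; pos3(id63) recv 65: fwd; pos5(id58) recv 63: fwd; pos7(id95) recv 58: drop; pos1(id65) recv 95: fwd
Round 3: pos3(id63) recv 78: fwd; pos4(id13) recv 65: fwd; pos6(id42) recv 63: fwd; pos2(id62) recv 95: fwd
Round 4: pos4(id13) recv 78: fwd; pos5(id58) recv 65: fwd; pos7(id95) recv 63: drop; pos3(id63) recv 95: fwd
Round 5: pos5(id58) recv 78: fwd; pos6(id42) recv 65: fwd; pos4(id13) recv 95: fwd
Round 6: pos6(id42) recv 78: fwd; pos7(id95) recv 65: drop; pos5(id58) recv 95: fwd
Round 7: pos7(id95) recv 78: drop; pos6(id42) recv 95: fwd
Round 8: pos7(id95) recv 95: ELECTED
Message ID 78 originates at pos 0; dropped at pos 7 in round 7

Answer: 7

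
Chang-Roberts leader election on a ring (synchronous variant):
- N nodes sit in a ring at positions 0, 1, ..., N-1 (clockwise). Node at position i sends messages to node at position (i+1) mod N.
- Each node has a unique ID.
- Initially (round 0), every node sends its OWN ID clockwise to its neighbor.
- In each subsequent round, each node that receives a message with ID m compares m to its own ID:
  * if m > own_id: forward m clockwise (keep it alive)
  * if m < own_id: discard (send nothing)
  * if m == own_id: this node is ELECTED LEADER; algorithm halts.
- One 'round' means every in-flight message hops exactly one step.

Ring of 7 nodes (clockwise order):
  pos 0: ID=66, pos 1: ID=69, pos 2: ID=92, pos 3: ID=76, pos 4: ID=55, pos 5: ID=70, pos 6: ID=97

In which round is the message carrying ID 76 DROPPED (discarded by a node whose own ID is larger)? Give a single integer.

Round 1: pos1(id69) recv 66: drop; pos2(id92) recv 69: drop; pos3(id76) recv 92: fwd; pos4(id55) recv 76: fwd; pos5(id70) recv 55: drop; pos6(id97) recv 70: drop; pos0(id66) recv 97: fwd
Round 2: pos4(id55) recv 92: fwd; pos5(id70) recv 76: fwd; pos1(id69) recv 97: fwd
Round 3: pos5(id70) recv 92: fwd; pos6(id97) recv 76: drop; pos2(id92) recv 97: fwd
Round 4: pos6(id97) recv 92: drop; pos3(id76) recv 97: fwd
Round 5: pos4(id55) recv 97: fwd
Round 6: pos5(id70) recv 97: fwd
Round 7: pos6(id97) recv 97: ELECTED
Message ID 76 originates at pos 3; dropped at pos 6 in round 3

Answer: 3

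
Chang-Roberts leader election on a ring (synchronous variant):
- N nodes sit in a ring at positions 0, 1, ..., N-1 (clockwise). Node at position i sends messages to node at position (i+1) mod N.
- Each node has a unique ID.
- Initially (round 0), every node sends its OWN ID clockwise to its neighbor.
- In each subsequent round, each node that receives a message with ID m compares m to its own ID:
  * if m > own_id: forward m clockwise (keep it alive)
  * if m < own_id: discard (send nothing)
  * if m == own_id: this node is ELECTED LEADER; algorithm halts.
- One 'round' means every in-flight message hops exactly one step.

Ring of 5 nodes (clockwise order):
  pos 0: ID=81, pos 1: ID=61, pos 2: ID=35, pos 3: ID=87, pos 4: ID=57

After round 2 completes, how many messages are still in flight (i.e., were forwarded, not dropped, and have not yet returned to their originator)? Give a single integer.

Answer: 2

Derivation:
Round 1: pos1(id61) recv 81: fwd; pos2(id35) recv 61: fwd; pos3(id87) recv 35: drop; pos4(id57) recv 87: fwd; pos0(id81) recv 57: drop
Round 2: pos2(id35) recv 81: fwd; pos3(id87) recv 61: drop; pos0(id81) recv 87: fwd
After round 2: 2 messages still in flight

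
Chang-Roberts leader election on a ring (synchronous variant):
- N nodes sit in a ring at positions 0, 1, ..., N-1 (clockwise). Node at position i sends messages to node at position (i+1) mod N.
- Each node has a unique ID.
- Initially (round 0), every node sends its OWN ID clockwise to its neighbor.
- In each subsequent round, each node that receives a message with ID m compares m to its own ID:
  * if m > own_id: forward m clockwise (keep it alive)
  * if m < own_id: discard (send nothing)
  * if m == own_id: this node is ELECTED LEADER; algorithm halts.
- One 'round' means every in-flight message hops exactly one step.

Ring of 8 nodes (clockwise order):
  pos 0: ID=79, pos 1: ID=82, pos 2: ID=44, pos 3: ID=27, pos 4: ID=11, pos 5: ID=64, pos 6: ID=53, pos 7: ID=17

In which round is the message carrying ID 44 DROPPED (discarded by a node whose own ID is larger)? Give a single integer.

Answer: 3

Derivation:
Round 1: pos1(id82) recv 79: drop; pos2(id44) recv 82: fwd; pos3(id27) recv 44: fwd; pos4(id11) recv 27: fwd; pos5(id64) recv 11: drop; pos6(id53) recv 64: fwd; pos7(id17) recv 53: fwd; pos0(id79) recv 17: drop
Round 2: pos3(id27) recv 82: fwd; pos4(id11) recv 44: fwd; pos5(id64) recv 27: drop; pos7(id17) recv 64: fwd; pos0(id79) recv 53: drop
Round 3: pos4(id11) recv 82: fwd; pos5(id64) recv 44: drop; pos0(id79) recv 64: drop
Round 4: pos5(id64) recv 82: fwd
Round 5: pos6(id53) recv 82: fwd
Round 6: pos7(id17) recv 82: fwd
Round 7: pos0(id79) recv 82: fwd
Round 8: pos1(id82) recv 82: ELECTED
Message ID 44 originates at pos 2; dropped at pos 5 in round 3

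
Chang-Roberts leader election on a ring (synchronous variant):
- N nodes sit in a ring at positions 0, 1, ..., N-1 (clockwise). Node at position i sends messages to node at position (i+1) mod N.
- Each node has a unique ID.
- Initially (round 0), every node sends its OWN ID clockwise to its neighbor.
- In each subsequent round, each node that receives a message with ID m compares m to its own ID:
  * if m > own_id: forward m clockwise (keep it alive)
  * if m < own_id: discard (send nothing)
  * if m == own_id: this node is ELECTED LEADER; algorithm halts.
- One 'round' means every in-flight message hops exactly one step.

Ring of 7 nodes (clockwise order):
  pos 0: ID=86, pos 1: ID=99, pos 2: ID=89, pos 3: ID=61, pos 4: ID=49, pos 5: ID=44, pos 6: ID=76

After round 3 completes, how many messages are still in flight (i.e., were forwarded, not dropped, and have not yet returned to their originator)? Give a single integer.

Round 1: pos1(id99) recv 86: drop; pos2(id89) recv 99: fwd; pos3(id61) recv 89: fwd; pos4(id49) recv 61: fwd; pos5(id44) recv 49: fwd; pos6(id76) recv 44: drop; pos0(id86) recv 76: drop
Round 2: pos3(id61) recv 99: fwd; pos4(id49) recv 89: fwd; pos5(id44) recv 61: fwd; pos6(id76) recv 49: drop
Round 3: pos4(id49) recv 99: fwd; pos5(id44) recv 89: fwd; pos6(id76) recv 61: drop
After round 3: 2 messages still in flight

Answer: 2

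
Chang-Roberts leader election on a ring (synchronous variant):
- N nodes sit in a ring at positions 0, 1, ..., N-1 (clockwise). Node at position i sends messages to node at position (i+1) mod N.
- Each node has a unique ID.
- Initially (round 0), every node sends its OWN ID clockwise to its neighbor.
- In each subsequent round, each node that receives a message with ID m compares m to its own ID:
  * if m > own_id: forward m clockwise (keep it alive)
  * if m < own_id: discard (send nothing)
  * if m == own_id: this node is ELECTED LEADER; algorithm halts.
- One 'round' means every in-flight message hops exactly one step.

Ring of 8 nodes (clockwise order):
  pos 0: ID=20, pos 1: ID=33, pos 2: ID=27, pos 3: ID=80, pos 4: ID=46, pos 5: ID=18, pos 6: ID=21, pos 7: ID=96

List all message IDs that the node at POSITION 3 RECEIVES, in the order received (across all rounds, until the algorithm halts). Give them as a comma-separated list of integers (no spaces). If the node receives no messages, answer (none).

Round 1: pos1(id33) recv 20: drop; pos2(id27) recv 33: fwd; pos3(id80) recv 27: drop; pos4(id46) recv 80: fwd; pos5(id18) recv 46: fwd; pos6(id21) recv 18: drop; pos7(id96) recv 21: drop; pos0(id20) recv 96: fwd
Round 2: pos3(id80) recv 33: drop; pos5(id18) recv 80: fwd; pos6(id21) recv 46: fwd; pos1(id33) recv 96: fwd
Round 3: pos6(id21) recv 80: fwd; pos7(id96) recv 46: drop; pos2(id27) recv 96: fwd
Round 4: pos7(id96) recv 80: drop; pos3(id80) recv 96: fwd
Round 5: pos4(id46) recv 96: fwd
Round 6: pos5(id18) recv 96: fwd
Round 7: pos6(id21) recv 96: fwd
Round 8: pos7(id96) recv 96: ELECTED

Answer: 27,33,96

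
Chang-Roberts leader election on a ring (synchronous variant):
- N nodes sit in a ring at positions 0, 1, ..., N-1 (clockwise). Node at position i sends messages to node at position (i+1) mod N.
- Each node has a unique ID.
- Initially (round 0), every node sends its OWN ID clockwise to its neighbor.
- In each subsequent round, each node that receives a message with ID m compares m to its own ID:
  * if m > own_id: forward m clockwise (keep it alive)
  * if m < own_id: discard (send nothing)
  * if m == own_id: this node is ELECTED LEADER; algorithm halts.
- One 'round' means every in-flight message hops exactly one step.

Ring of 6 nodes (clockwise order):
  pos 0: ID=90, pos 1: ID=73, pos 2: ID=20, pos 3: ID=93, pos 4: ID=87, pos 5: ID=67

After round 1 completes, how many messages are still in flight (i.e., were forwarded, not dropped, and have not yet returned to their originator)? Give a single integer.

Answer: 4

Derivation:
Round 1: pos1(id73) recv 90: fwd; pos2(id20) recv 73: fwd; pos3(id93) recv 20: drop; pos4(id87) recv 93: fwd; pos5(id67) recv 87: fwd; pos0(id90) recv 67: drop
After round 1: 4 messages still in flight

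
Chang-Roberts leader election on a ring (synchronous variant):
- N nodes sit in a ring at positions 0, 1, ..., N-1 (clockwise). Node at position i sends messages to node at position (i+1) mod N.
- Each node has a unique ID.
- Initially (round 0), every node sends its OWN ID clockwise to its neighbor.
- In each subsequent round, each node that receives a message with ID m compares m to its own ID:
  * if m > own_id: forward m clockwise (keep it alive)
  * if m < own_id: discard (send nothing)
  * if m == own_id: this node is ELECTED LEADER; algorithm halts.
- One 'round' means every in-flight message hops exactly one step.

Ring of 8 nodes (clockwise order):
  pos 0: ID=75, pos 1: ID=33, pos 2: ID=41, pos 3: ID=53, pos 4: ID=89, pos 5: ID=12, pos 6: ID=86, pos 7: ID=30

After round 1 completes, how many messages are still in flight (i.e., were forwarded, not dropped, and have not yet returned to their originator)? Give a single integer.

Answer: 3

Derivation:
Round 1: pos1(id33) recv 75: fwd; pos2(id41) recv 33: drop; pos3(id53) recv 41: drop; pos4(id89) recv 53: drop; pos5(id12) recv 89: fwd; pos6(id86) recv 12: drop; pos7(id30) recv 86: fwd; pos0(id75) recv 30: drop
After round 1: 3 messages still in flight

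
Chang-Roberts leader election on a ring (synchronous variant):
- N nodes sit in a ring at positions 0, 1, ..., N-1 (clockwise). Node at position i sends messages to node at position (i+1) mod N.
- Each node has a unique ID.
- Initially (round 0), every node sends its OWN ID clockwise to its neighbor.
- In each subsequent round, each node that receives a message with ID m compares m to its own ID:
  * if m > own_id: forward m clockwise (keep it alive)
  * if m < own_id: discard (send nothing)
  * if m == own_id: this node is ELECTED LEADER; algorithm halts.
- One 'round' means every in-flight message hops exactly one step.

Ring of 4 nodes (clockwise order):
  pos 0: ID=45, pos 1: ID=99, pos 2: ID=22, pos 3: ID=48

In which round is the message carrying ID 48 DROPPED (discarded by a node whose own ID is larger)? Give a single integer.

Answer: 2

Derivation:
Round 1: pos1(id99) recv 45: drop; pos2(id22) recv 99: fwd; pos3(id48) recv 22: drop; pos0(id45) recv 48: fwd
Round 2: pos3(id48) recv 99: fwd; pos1(id99) recv 48: drop
Round 3: pos0(id45) recv 99: fwd
Round 4: pos1(id99) recv 99: ELECTED
Message ID 48 originates at pos 3; dropped at pos 1 in round 2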